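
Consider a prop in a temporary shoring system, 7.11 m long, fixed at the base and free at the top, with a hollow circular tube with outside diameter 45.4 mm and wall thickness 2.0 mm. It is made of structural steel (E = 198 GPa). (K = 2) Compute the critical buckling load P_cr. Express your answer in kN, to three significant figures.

Inner diameter d_i = 45.4 − 2×2.0 = 41.40 mm
I = π(d_o⁴ − d_i⁴)/64 = π(45.4⁴ − 41.40⁴)/64 = 6.434×10^4 mm⁴
I = 6.434×10^4 mm⁴ = 6.434×10^-8 m⁴
Effective length L_e = K·L = 2 × 7.11 = 14.22 m
P_cr = π²EI / L_e² = π² × 198×10⁹ × 6.434×10^-8 / 14.22² = 621.8 N

P_cr ≈ 0.622 kN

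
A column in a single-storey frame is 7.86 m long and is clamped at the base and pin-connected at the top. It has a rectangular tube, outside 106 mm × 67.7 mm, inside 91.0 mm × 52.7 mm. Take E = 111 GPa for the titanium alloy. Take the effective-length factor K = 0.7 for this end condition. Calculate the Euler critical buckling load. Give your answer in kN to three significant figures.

P_cr ≈ 59.0 kN

Weak-axis I_min = (h_o·b_o³ − h_i·b_i³)/12 with b_o = 67.7, b_i = 52.70 mm (shorter outer/inner sides).
I_min = (106×67.7³ − 91.00×52.70³)/12 = 1.631×10^6 mm⁴
I = 1.631×10^6 mm⁴ = 1.631×10^-6 m⁴
Effective length L_e = K·L = 0.7 × 7.86 = 5.502 m
P_cr = π²EI / L_e² = π² × 111×10⁹ × 1.631×10^-6 / 5.502² = 5.902×10^4 N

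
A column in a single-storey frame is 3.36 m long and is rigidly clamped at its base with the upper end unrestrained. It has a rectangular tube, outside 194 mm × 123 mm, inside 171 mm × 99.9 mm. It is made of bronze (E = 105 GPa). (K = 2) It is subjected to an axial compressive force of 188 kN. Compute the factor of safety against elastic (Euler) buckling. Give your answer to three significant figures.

n ≈ 1.94

Weak-axis I_min = (h_o·b_o³ − h_i·b_i³)/12 with b_o = 123, b_i = 99.90 mm (shorter outer/inner sides).
I_min = (194×123³ − 171.0×99.90³)/12 = 1.588×10^7 mm⁴
I = 1.588×10^7 mm⁴ = 1.588×10^-5 m⁴
Effective length L_e = K·L = 2 × 3.36 = 6.720 m
P_cr = π²EI / L_e² = π² × 105×10⁹ × 1.588×10^-5 / 6.720² = 3.643×10^5 N
Factor of safety n = P_cr / P = 364.34 / 188 = 1.94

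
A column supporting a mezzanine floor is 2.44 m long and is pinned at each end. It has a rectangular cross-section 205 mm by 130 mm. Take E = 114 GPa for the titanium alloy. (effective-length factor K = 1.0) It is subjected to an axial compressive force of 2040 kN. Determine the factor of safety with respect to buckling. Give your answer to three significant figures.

Buckling occurs about the weak axis: I_min = h·b³/12 with b = 130 mm (the shorter side).
I_min = 205×130³/12 = 3.753×10^7 mm⁴
I = 3.753×10^7 mm⁴ = 3.753×10^-5 m⁴
Effective length L_e = K·L = 1 × 2.44 = 2.440 m
P_cr = π²EI / L_e² = π² × 114×10⁹ × 3.753×10^-5 / 2.440² = 7.093×10^6 N
Factor of safety n = P_cr / P = 7093.0 / 2040 = 3.48

n ≈ 3.48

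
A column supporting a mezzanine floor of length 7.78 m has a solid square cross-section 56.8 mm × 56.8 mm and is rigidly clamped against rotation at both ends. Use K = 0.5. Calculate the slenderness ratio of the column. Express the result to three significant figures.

I = a⁴/12 = 56.8⁴/12 = 8.674×10^5 mm⁴
A = 3.226×10^3 mm²;  r_min = √(I/A) = √(8.674×10^5/3.226×10^3) = 16.40 mm
L_e = K·L = 0.5 × 7.78 m = 3.890 m = 3890.0 mm
λ = L_e / r_min = 3890.0 / 16.40 = 237

λ ≈ 237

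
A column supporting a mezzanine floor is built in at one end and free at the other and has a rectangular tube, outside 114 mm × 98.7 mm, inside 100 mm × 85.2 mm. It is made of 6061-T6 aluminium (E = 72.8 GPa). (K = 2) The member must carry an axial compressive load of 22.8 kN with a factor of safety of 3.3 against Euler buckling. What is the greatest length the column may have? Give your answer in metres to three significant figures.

Weak-axis I_min = (h_o·b_o³ − h_i·b_i³)/12 with b_o = 98.7, b_i = 85.20 mm (shorter outer/inner sides).
I_min = (114×98.7³ − 100.0×85.20³)/12 = 3.980×10^6 mm⁴
I = 3.980×10^-6 m⁴
Required critical load P_cr = n·P = 3.3 × 22.8 = 75.24 kN = 7.524×10^4 N
From P_cr = π²EI/(K·L)²:  L = (1/K)·√(π²EI/P_cr) = (1/2)·√(π²×7.28×10^10×3.980×10^-6/7.524×10^4)
L = 3.08 m

L_max ≈ 3.08 m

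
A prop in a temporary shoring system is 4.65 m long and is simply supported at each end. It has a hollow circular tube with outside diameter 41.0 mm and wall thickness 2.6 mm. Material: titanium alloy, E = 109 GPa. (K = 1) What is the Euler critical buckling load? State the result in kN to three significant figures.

P_cr ≈ 2.89 kN

Inner diameter d_i = 41.0 − 2×2.6 = 35.80 mm
I = π(d_o⁴ − d_i⁴)/64 = π(41.0⁴ − 35.80⁴)/64 = 5.808×10^4 mm⁴
I = 5.808×10^4 mm⁴ = 5.808×10^-8 m⁴
Effective length L_e = K·L = 1 × 4.65 = 4.650 m
P_cr = π²EI / L_e² = π² × 109×10⁹ × 5.808×10^-8 / 4.650² = 2.890×10^3 N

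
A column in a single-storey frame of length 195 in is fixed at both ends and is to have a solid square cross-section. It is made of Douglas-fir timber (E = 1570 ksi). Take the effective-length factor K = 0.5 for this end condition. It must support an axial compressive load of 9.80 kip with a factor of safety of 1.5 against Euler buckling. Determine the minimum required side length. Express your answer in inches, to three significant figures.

Required P_cr = n·P = 1.5 × 9.80 = 14.70 kip
L_e = K·L = 0.5 × 195 = 97.50 in
Required I = P_cr·L_e²/(π²E) = 1.470×10^4 × 97.50² / (π² × 1.57×10^6) = 9.018 in⁴
Solid square: I = a⁴/12  ⇒  a = (12I)^(1/4) = (12×9.018)^(1/4) = 3.23 in

a ≈ 3.23 in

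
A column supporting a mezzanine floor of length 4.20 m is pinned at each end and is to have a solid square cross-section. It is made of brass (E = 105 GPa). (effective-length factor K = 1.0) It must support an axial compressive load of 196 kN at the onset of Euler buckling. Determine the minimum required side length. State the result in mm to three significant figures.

a ≈ 79.5 mm

L_e = K·L = 1 × 4.20 = 4.200 m
Required I = P_cr·L_e²/(π²E) = 1.960×10^5 × 4.200² / (π² × 1.05×10^11) = 3.336×10^-6 m⁴
I_req = 3.336×10^6 mm⁴
Solid square: I = a⁴/12  ⇒  a = (12I)^(1/4) = (12×3.336×10^6)^(1/4) = 79.5 mm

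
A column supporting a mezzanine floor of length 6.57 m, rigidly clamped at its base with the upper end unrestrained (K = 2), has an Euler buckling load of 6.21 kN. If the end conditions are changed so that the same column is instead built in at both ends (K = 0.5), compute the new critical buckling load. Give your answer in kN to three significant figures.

P_cr ∝ 1/K², so P_cr,new = P_cr,old × (K_old/K_new)² = 6.21 × (2/0.5)²
= 6.21 × 16.00 = 99.4 kN

P_cr ≈ 99.4 kN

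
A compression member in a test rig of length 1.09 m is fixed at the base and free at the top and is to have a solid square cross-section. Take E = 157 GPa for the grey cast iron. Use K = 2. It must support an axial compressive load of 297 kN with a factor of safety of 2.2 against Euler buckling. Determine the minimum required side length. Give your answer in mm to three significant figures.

a ≈ 70.0 mm

Required P_cr = n·P = 2.2 × 297 = 653.4 kN
L_e = K·L = 2 × 1.09 = 2.180 m
Required I = P_cr·L_e²/(π²E) = 6.534×10^5 × 2.180² / (π² × 1.57×10^11) = 2.004×10^-6 m⁴
I_req = 2.004×10^6 mm⁴
Solid square: I = a⁴/12  ⇒  a = (12I)^(1/4) = (12×2.004×10^6)^(1/4) = 70.0 mm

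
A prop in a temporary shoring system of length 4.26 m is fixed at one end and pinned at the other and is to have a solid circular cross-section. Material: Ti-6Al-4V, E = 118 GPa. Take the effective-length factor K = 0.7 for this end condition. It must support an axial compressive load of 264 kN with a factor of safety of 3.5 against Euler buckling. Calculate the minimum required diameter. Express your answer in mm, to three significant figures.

Required P_cr = n·P = 3.5 × 264 = 924.0 kN
L_e = K·L = 0.7 × 4.26 = 2.982 m
Required I = P_cr·L_e²/(π²E) = 9.240×10^5 × 2.982² / (π² × 1.18×10^11) = 7.055×10^-6 m⁴
I_req = 7.055×10^6 mm⁴
Solid circle: I = πd⁴/64  ⇒  d = (64I/π)^(1/4) = (64×7.055×10^6/π)^(1/4) = 109 mm

d ≈ 109 mm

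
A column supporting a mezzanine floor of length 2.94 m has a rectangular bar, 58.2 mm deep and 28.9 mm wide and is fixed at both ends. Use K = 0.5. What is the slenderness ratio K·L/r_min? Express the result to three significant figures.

λ ≈ 176

For a rectangle r_min = b/√12 = 28.9/√12 = 8.343 mm
L_e = K·L = 0.5 × 2.94 m = 1.470 m = 1470.0 mm
λ = L_e / r_min = 1470.0 / 8.343 = 176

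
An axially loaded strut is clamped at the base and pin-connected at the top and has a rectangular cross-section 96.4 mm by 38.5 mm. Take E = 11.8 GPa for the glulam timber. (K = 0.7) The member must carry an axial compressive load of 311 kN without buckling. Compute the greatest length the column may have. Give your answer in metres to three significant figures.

L_max ≈ 0.592 m

Buckling occurs about the weak axis: I_min = h·b³/12 with b = 38.5 mm (the shorter side).
I_min = 96.4×38.5³/12 = 4.584×10^5 mm⁴
I = 4.584×10^-7 m⁴
At the buckling limit P_cr = P = 3.110×10^5 N
From P_cr = π²EI/(K·L)²:  L = (1/K)·√(π²EI/P_cr) = (1/0.7)·√(π²×1.18×10^10×4.584×10^-7/3.110×10^5)
L = 0.592 m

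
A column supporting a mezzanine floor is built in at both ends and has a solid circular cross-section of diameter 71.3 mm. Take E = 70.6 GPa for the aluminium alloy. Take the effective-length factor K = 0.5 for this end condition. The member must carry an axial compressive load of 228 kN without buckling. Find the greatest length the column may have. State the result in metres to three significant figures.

I = πd⁴/64 = π×71.3⁴/64 = 1.269×10^6 mm⁴
I = 1.269×10^-6 m⁴
At the buckling limit P_cr = P = 2.280×10^5 N
From P_cr = π²EI/(K·L)²:  L = (1/K)·√(π²EI/P_cr) = (1/0.5)·√(π²×7.06×10^10×1.269×10^-6/2.280×10^5)
L = 3.94 m

L_max ≈ 3.94 m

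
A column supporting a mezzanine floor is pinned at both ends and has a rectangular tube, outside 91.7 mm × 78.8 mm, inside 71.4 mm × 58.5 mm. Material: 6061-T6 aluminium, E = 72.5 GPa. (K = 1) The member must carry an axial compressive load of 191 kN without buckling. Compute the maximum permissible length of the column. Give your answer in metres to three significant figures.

L_max ≈ 3.09 m

Weak-axis I_min = (h_o·b_o³ − h_i·b_i³)/12 with b_o = 78.8, b_i = 58.50 mm (shorter outer/inner sides).
I_min = (91.7×78.8³ − 71.40×58.50³)/12 = 2.548×10^6 mm⁴
I = 2.548×10^-6 m⁴
At the buckling limit P_cr = P = 1.910×10^5 N
From P_cr = π²EI/(K·L)²:  L = (1/K)·√(π²EI/P_cr) = (1/1)·√(π²×7.25×10^10×2.548×10^-6/1.910×10^5)
L = 3.09 m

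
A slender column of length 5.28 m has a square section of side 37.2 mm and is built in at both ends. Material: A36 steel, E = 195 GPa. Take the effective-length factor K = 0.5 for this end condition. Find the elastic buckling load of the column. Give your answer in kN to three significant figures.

P_cr ≈ 44.1 kN

I = a⁴/12 = 37.2⁴/12 = 1.596×10^5 mm⁴
I = 1.596×10^5 mm⁴ = 1.596×10^-7 m⁴
Effective length L_e = K·L = 0.5 × 5.28 = 2.640 m
P_cr = π²EI / L_e² = π² × 195×10⁹ × 1.596×10^-7 / 2.640² = 4.407×10^4 N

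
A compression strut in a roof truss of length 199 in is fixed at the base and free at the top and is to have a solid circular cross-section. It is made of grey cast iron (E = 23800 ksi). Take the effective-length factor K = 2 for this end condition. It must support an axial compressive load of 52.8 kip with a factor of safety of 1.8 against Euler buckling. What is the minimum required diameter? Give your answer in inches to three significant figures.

Required P_cr = n·P = 1.8 × 52.8 = 95.04 kip
L_e = K·L = 2 × 199 = 398.0 in
Required I = P_cr·L_e²/(π²E) = 9.504×10^4 × 398.0² / (π² × 2.38×10^7) = 64.09 in⁴
Solid circle: I = πd⁴/64  ⇒  d = (64I/π)^(1/4) = (64×64.09/π)^(1/4) = 6.01 in

d ≈ 6.01 in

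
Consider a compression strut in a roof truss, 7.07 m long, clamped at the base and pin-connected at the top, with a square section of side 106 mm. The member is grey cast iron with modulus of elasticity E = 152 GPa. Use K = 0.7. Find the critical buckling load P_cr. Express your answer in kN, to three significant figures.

P_cr ≈ 644 kN

I = a⁴/12 = 106⁴/12 = 1.052×10^7 mm⁴
I = 1.052×10^7 mm⁴ = 1.052×10^-5 m⁴
Effective length L_e = K·L = 0.7 × 7.07 = 4.949 m
P_cr = π²EI / L_e² = π² × 152×10⁹ × 1.052×10^-5 / 4.949² = 6.444×10^5 N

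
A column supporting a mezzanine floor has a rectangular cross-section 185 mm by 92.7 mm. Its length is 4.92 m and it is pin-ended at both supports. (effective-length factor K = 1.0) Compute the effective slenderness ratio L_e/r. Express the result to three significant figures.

λ ≈ 184

For a rectangle r_min = b/√12 = 92.7/√12 = 26.76 mm
L_e = K·L = 1 × 4.92 m = 4.920 m = 4920.0 mm
λ = L_e / r_min = 4920.0 / 26.76 = 184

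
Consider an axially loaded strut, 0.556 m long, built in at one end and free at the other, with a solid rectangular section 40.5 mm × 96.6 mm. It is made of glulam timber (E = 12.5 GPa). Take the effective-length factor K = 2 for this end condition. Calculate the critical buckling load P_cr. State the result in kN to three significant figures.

Buckling occurs about the weak axis: I_min = h·b³/12 with b = 40.5 mm (the shorter side).
I_min = 96.6×40.5³/12 = 5.348×10^5 mm⁴
I = 5.348×10^5 mm⁴ = 5.348×10^-7 m⁴
Effective length L_e = K·L = 2 × 0.556 = 1.112 m
P_cr = π²EI / L_e² = π² × 12.5×10⁹ × 5.348×10^-7 / 1.112² = 5.335×10^4 N

P_cr ≈ 53.4 kN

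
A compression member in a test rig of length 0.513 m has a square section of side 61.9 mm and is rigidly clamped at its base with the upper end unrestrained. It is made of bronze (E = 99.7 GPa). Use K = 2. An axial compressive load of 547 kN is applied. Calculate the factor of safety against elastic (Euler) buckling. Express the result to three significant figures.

I = a⁴/12 = 61.9⁴/12 = 1.223×10^6 mm⁴
I = 1.223×10^6 mm⁴ = 1.223×10^-6 m⁴
Effective length L_e = K·L = 2 × 0.513 = 1.026 m
P_cr = π²EI / L_e² = π² × 99.7×10⁹ × 1.223×10^-6 / 1.026² = 1.144×10^6 N
Factor of safety n = P_cr / P = 1143.6 / 547 = 2.09

n ≈ 2.09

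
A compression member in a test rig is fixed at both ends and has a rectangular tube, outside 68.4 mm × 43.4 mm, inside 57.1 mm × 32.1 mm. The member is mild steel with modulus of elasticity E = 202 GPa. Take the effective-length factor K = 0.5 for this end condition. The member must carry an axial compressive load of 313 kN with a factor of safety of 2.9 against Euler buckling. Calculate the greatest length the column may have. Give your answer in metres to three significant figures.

L_max ≈ 1.65 m

Weak-axis I_min = (h_o·b_o³ − h_i·b_i³)/12 with b_o = 43.4, b_i = 32.10 mm (shorter outer/inner sides).
I_min = (68.4×43.4³ − 57.10×32.10³)/12 = 3.086×10^5 mm⁴
I = 3.086×10^-7 m⁴
Required critical load P_cr = n·P = 2.9 × 313 = 907.7 kN = 9.077×10^5 N
From P_cr = π²EI/(K·L)²:  L = (1/K)·√(π²EI/P_cr) = (1/0.5)·√(π²×2.02×10^11×3.086×10^-7/9.077×10^5)
L = 1.65 m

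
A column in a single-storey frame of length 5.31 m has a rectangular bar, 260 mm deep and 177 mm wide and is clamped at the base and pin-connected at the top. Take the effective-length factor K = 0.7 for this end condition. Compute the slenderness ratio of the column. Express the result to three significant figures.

Buckling occurs about the weak axis: I_min = h·b³/12 with b = 177 mm (the shorter side).
I_min = 260×177³/12 = 1.201×10^8 mm⁴
A = 4.602×10^4 mm²;  r_min = √(I/A) = √(1.201×10^8/4.602×10^4) = 51.10 mm
L_e = K·L = 0.7 × 5.31 m = 3.717 m = 3717.0 mm
λ = L_e / r_min = 3717.0 / 51.10 = 72.7

λ ≈ 72.7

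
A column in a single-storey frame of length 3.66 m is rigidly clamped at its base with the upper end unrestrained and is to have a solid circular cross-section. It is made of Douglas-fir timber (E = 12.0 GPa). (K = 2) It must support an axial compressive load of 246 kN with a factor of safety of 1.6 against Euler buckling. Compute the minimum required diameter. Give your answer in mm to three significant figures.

d ≈ 245 mm

Required P_cr = n·P = 1.6 × 246 = 393.6 kN
L_e = K·L = 2 × 3.66 = 7.320 m
Required I = P_cr·L_e²/(π²E) = 3.936×10^5 × 7.320² / (π² × 1.20×10^10) = 1.781×10^-4 m⁴
I_req = 1.781×10^8 mm⁴
Solid circle: I = πd⁴/64  ⇒  d = (64I/π)^(1/4) = (64×1.781×10^8/π)^(1/4) = 245 mm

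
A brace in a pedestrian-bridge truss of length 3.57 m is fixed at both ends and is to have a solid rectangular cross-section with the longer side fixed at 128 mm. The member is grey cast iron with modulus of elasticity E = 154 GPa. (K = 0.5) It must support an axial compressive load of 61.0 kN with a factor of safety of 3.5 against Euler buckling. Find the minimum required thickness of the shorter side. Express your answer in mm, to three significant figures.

b ≈ 34.7 mm

Required P_cr = n·P = 3.5 × 61.0 = 213.5 kN
L_e = K·L = 0.5 × 3.57 = 1.785 m
Required I = P_cr·L_e²/(π²E) = 2.135×10^5 × 1.785² / (π² × 1.54×10^11) = 4.476×10^-7 m⁴
I_req = 4.476×10^5 mm⁴
Rectangle, weak axis: I_min = h·b³/12 with h = 128 mm fixed  ⇒  b = (12I/h)^(1/3) = 34.7 mm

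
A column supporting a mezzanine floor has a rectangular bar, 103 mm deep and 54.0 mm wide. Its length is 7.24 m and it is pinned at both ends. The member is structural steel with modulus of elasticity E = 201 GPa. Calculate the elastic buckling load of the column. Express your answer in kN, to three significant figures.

P_cr ≈ 51.2 kN

Buckling occurs about the weak axis: I_min = h·b³/12 with b = 54.0 mm (the shorter side).
I_min = 103×54.0³/12 = 1.352×10^6 mm⁴
I = 1.352×10^6 mm⁴ = 1.352×10^-6 m⁴
Effective length L_e = K·L = 1 × 7.24 = 7.240 m
P_cr = π²EI / L_e² = π² × 201×10⁹ × 1.352×10^-6 / 7.240² = 5.115×10^4 N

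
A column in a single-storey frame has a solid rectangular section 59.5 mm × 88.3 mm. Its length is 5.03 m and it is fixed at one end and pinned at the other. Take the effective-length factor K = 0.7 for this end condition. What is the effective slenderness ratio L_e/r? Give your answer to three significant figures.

λ ≈ 205

For a rectangle r_min = b/√12 = 59.5/√12 = 17.18 mm
L_e = K·L = 0.7 × 5.03 m = 3.521 m = 3521.0 mm
λ = L_e / r_min = 3521.0 / 17.18 = 205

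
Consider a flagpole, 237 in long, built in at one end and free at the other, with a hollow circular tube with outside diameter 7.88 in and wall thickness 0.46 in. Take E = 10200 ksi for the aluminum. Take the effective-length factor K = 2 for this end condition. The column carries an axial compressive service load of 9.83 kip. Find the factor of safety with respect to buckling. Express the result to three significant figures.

n ≈ 3.38

Inner diameter d_i = 7.88 − 2×0.46 = 6.960 in
I = π(d_o⁴ − d_i⁴)/64 = π(7.88⁴ − 6.960⁴)/64 = 74.08 in⁴
Effective length L_e = K·L = 2 × 237 = 474.0 in
P_cr = π²EI / L_e² = π² × 10200×10³ × 74.08 / 474.0² = 3.319×10^4 lb
Factor of safety n = P_cr / P = 33.192 / 9.83 = 3.38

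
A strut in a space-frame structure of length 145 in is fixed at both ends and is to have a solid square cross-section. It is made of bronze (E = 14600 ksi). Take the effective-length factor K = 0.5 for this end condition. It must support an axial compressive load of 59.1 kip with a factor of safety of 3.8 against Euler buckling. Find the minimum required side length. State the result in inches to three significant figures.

a ≈ 3.15 in

Required P_cr = n·P = 3.8 × 59.1 = 224.6 kip
L_e = K·L = 0.5 × 145 = 72.50 in
Required I = P_cr·L_e²/(π²E) = 2.246×10^5 × 72.50² / (π² × 1.46×10^7) = 8.192 in⁴
Solid square: I = a⁴/12  ⇒  a = (12I)^(1/4) = (12×8.192)^(1/4) = 3.15 in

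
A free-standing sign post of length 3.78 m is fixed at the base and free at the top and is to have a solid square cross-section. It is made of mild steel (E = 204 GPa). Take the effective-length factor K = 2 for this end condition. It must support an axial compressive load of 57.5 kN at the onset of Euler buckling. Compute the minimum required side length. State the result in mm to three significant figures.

L_e = K·L = 2 × 3.78 = 7.560 m
Required I = P_cr·L_e²/(π²E) = 5.750×10^4 × 7.560² / (π² × 2.04×10^11) = 1.632×10^-6 m⁴
I_req = 1.632×10^6 mm⁴
Solid square: I = a⁴/12  ⇒  a = (12I)^(1/4) = (12×1.632×10^6)^(1/4) = 66.5 mm

a ≈ 66.5 mm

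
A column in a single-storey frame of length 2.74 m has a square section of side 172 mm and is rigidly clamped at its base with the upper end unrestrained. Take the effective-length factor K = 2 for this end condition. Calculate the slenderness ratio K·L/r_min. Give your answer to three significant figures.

For a square r = a/√12 = 172/√12 = 49.65 mm
L_e = K·L = 2 × 2.74 m = 5.480 m = 5480.0 mm
λ = L_e / r_min = 5480.0 / 49.65 = 110

λ ≈ 110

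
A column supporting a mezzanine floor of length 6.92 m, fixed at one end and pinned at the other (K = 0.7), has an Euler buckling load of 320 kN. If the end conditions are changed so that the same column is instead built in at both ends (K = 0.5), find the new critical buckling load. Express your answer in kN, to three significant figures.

P_cr ≈ 627 kN

P_cr ∝ 1/K², so P_cr,new = P_cr,old × (K_old/K_new)² = 320 × (0.7/0.5)²
= 320 × 1.960 = 627 kN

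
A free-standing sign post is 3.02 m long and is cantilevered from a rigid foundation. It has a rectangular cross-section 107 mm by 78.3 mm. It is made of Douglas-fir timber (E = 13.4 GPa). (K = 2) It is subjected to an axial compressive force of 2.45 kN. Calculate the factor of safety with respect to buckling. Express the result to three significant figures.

Buckling occurs about the weak axis: I_min = h·b³/12 with b = 78.3 mm (the shorter side).
I_min = 107×78.3³/12 = 4.280×10^6 mm⁴
I = 4.280×10^6 mm⁴ = 4.280×10^-6 m⁴
Effective length L_e = K·L = 2 × 3.02 = 6.040 m
P_cr = π²EI / L_e² = π² × 13.4×10⁹ × 4.280×10^-6 / 6.040² = 1.552×10^4 N
Factor of safety n = P_cr / P = 15.517 / 2.45 = 6.33

n ≈ 6.33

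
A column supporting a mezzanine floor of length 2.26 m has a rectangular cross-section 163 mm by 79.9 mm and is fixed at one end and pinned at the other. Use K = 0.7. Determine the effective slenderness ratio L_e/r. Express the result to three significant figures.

λ ≈ 68.6

For a rectangle r_min = b/√12 = 79.9/√12 = 23.07 mm
L_e = K·L = 0.7 × 2.26 m = 1.582 m = 1582.0 mm
λ = L_e / r_min = 1582.0 / 23.07 = 68.6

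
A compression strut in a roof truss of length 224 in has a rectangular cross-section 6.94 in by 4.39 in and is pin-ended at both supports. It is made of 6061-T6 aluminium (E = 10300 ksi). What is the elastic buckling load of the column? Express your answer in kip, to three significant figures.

Buckling occurs about the weak axis: I_min = h·b³/12 with b = 4.39 in (the shorter side).
I_min = 6.94×4.39³/12 = 48.93 in⁴
Effective length L_e = K·L = 1 × 224 = 224.0 in
P_cr = π²EI / L_e² = π² × 10300×10³ × 48.93 / 224.0² = 9.913×10^4 lb

P_cr ≈ 99.1 kip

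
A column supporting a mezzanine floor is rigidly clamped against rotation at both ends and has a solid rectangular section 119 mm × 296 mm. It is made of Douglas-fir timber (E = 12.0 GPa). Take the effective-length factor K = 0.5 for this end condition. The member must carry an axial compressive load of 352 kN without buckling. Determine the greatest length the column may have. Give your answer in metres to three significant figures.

L_max ≈ 7.48 m

Buckling occurs about the weak axis: I_min = h·b³/12 with b = 119 mm (the shorter side).
I_min = 296×119³/12 = 4.157×10^7 mm⁴
I = 4.157×10^-5 m⁴
At the buckling limit P_cr = P = 3.520×10^5 N
From P_cr = π²EI/(K·L)²:  L = (1/K)·√(π²EI/P_cr) = (1/0.5)·√(π²×1.20×10^10×4.157×10^-5/3.520×10^5)
L = 7.48 m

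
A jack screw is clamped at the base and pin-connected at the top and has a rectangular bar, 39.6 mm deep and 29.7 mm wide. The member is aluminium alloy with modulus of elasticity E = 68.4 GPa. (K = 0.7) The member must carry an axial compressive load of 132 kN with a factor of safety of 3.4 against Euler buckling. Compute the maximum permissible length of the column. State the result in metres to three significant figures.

Buckling occurs about the weak axis: I_min = h·b³/12 with b = 29.7 mm (the shorter side).
I_min = 39.6×29.7³/12 = 8.645×10^4 mm⁴
I = 8.645×10^-8 m⁴
Required critical load P_cr = n·P = 3.4 × 132 = 448.8 kN = 4.488×10^5 N
From P_cr = π²EI/(K·L)²:  L = (1/K)·√(π²EI/P_cr) = (1/0.7)·√(π²×6.84×10^10×8.645×10^-8/4.488×10^5)
L = 0.515 m

L_max ≈ 0.515 m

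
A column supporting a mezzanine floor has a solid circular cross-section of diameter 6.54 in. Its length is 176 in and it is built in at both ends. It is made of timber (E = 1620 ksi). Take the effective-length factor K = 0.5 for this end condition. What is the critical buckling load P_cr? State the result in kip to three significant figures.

I = πd⁴/64 = π×6.54⁴/64 = 89.80 in⁴
Effective length L_e = K·L = 0.5 × 176 = 88.00 in
P_cr = π²EI / L_e² = π² × 1620×10³ × 89.80 / 88.00² = 1.854×10^5 lb

P_cr ≈ 185 kip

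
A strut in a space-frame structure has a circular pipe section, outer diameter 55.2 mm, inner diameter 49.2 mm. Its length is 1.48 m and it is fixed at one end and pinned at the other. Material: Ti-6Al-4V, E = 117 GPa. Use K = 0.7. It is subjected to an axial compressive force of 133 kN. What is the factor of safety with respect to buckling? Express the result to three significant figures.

d_o = 55.2 mm, d_i = 49.2 mm
I = π(d_o⁴ − d_i⁴)/64 = π(55.2⁴ − 49.20⁴)/64 = 1.681×10^5 mm⁴
I = 1.681×10^5 mm⁴ = 1.681×10^-7 m⁴
Effective length L_e = K·L = 0.7 × 1.48 = 1.036 m
P_cr = π²EI / L_e² = π² × 117×10⁹ × 1.681×10^-7 / 1.036² = 1.809×10^5 N
Factor of safety n = P_cr / P = 180.88 / 133 = 1.36

n ≈ 1.36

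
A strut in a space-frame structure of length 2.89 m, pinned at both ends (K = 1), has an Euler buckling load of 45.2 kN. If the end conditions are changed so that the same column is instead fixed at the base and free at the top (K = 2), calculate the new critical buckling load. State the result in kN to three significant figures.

P_cr ∝ 1/K², so P_cr,new = P_cr,old × (K_old/K_new)² = 45.2 × (1/2)²
= 45.2 × 0.2500 = 11.3 kN

P_cr ≈ 11.3 kN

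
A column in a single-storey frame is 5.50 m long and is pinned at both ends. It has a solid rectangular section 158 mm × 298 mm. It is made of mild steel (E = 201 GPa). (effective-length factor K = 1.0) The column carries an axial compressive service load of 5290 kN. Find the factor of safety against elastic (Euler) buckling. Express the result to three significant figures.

n ≈ 1.21

Buckling occurs about the weak axis: I_min = h·b³/12 with b = 158 mm (the shorter side).
I_min = 298×158³/12 = 9.795×10^7 mm⁴
I = 9.795×10^7 mm⁴ = 9.795×10^-5 m⁴
Effective length L_e = K·L = 1 × 5.50 = 5.500 m
P_cr = π²EI / L_e² = π² × 201×10⁹ × 9.795×10^-5 / 5.500² = 6.424×10^6 N
Factor of safety n = P_cr / P = 6423.6 / 5290 = 1.21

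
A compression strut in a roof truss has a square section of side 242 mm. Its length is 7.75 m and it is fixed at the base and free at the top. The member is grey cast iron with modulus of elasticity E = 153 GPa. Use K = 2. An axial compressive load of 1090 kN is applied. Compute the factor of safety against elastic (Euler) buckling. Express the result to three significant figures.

n ≈ 1.65

I = a⁴/12 = 242⁴/12 = 2.858×10^8 mm⁴
I = 2.858×10^8 mm⁴ = 2.858×10^-4 m⁴
Effective length L_e = K·L = 2 × 7.75 = 15.50 m
P_cr = π²EI / L_e² = π² × 153×10⁹ × 2.858×10^-4 / 15.50² = 1.796×10^6 N
Factor of safety n = P_cr / P = 1796.4 / 1090 = 1.65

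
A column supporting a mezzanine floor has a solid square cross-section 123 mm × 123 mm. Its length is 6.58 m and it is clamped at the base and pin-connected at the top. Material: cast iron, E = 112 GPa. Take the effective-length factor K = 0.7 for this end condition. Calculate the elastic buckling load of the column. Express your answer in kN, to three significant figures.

I = a⁴/12 = 123⁴/12 = 1.907×10^7 mm⁴
I = 1.907×10^7 mm⁴ = 1.907×10^-5 m⁴
Effective length L_e = K·L = 0.7 × 6.58 = 4.606 m
P_cr = π²EI / L_e² = π² × 112×10⁹ × 1.907×10^-5 / 4.606² = 9.938×10^5 N

P_cr ≈ 994 kN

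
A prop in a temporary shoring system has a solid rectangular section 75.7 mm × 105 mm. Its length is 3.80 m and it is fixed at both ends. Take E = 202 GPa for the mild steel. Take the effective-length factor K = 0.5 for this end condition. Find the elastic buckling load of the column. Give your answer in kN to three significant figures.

P_cr ≈ 2100 kN

Buckling occurs about the weak axis: I_min = h·b³/12 with b = 75.7 mm (the shorter side).
I_min = 105×75.7³/12 = 3.796×10^6 mm⁴
I = 3.796×10^6 mm⁴ = 3.796×10^-6 m⁴
Effective length L_e = K·L = 0.5 × 3.80 = 1.900 m
P_cr = π²EI / L_e² = π² × 202×10⁹ × 3.796×10^-6 / 1.900² = 2.096×10^6 N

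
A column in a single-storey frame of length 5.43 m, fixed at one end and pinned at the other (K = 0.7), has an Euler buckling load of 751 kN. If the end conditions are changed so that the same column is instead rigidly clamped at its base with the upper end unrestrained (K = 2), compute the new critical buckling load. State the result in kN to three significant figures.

P_cr ∝ 1/K², so P_cr,new = P_cr,old × (K_old/K_new)² = 751 × (0.7/2)²
= 751 × 0.1225 = 92.0 kN

P_cr ≈ 92.0 kN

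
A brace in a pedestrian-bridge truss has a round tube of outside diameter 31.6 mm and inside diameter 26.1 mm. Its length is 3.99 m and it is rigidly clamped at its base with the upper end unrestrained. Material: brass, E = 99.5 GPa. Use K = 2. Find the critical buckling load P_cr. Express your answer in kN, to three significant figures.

P_cr ≈ 0.404 kN

d_o = 31.6 mm, d_i = 26.1 mm
I = π(d_o⁴ − d_i⁴)/64 = π(31.6⁴ − 26.10⁴)/64 = 2.617×10^4 mm⁴
I = 2.617×10^4 mm⁴ = 2.617×10^-8 m⁴
Effective length L_e = K·L = 2 × 3.99 = 7.980 m
P_cr = π²EI / L_e² = π² × 99.5×10⁹ × 2.617×10^-8 / 7.980² = 403.5 N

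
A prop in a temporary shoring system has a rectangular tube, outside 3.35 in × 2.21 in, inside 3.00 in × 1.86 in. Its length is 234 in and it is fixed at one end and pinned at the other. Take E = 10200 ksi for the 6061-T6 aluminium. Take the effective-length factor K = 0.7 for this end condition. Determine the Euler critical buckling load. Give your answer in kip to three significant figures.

Weak-axis I_min = (h_o·b_o³ − h_i·b_i³)/12 with b_o = 2.21, b_i = 1.860 in (shorter outer/inner sides).
I_min = (3.35×2.21³ − 3.000×1.860³)/12 = 1.405 in⁴
Effective length L_e = K·L = 0.7 × 234 = 163.8 in
P_cr = π²EI / L_e² = π² × 10200×10³ × 1.405 / 163.8² = 5.270×10^3 lb

P_cr ≈ 5.27 kip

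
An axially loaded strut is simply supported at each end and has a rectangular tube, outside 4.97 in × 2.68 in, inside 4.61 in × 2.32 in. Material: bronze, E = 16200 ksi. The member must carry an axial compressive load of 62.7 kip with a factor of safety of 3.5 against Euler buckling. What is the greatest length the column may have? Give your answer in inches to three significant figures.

Weak-axis I_min = (h_o·b_o³ − h_i·b_i³)/12 with b_o = 2.68, b_i = 2.320 in (shorter outer/inner sides).
I_min = (4.97×2.68³ − 4.610×2.320³)/12 = 3.175 in⁴
Required critical load P_cr = n·P = 3.5 × 62.7 = 219.4 kip = 2.195×10^5 lb
From P_cr = π²EI/(K·L)²:  L = (1/K)·√(π²EI/P_cr) = (1/1)·√(π²×1.62×10^7×3.175/2.195×10^5)
L = 48.1 in

L_max ≈ 48.1 in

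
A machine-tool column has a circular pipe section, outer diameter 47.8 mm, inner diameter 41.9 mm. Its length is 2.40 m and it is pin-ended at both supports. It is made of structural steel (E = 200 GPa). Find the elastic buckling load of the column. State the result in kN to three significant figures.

P_cr ≈ 36.0 kN

d_o = 47.8 mm, d_i = 41.9 mm
I = π(d_o⁴ − d_i⁴)/64 = π(47.8⁴ − 41.90⁴)/64 = 1.050×10^5 mm⁴
I = 1.050×10^5 mm⁴ = 1.050×10^-7 m⁴
Effective length L_e = K·L = 1 × 2.40 = 2.400 m
P_cr = π²EI / L_e² = π² × 200×10⁹ × 1.050×10^-7 / 2.400² = 3.597×10^4 N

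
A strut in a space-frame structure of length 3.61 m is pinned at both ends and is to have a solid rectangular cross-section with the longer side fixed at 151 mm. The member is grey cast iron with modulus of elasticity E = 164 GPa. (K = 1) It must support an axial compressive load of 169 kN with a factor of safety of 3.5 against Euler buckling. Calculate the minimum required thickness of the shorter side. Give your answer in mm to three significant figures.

Required P_cr = n·P = 3.5 × 169 = 591.5 kN
L_e = K·L = 1 × 3.61 = 3.610 m
Required I = P_cr·L_e²/(π²E) = 5.915×10^5 × 3.610² / (π² × 1.64×10^11) = 4.762×10^-6 m⁴
I_req = 4.762×10^6 mm⁴
Rectangle, weak axis: I_min = h·b³/12 with h = 151 mm fixed  ⇒  b = (12I/h)^(1/3) = 72.3 mm

b ≈ 72.3 mm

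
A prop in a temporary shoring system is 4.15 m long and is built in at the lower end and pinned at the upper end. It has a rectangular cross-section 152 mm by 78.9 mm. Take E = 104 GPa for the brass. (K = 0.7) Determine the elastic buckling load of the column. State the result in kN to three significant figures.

Buckling occurs about the weak axis: I_min = h·b³/12 with b = 78.9 mm (the shorter side).
I_min = 152×78.9³/12 = 6.221×10^6 mm⁴
I = 6.221×10^6 mm⁴ = 6.221×10^-6 m⁴
Effective length L_e = K·L = 0.7 × 4.15 = 2.905 m
P_cr = π²EI / L_e² = π² × 104×10⁹ × 6.221×10^-6 / 2.905² = 7.567×10^5 N

P_cr ≈ 757 kN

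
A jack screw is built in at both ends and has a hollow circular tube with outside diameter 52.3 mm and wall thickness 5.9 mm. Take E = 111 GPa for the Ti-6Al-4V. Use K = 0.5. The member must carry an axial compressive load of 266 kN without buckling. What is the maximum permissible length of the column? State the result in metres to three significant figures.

L_max ≈ 1.97 m

Inner diameter d_i = 52.3 − 2×5.9 = 40.50 mm
I = π(d_o⁴ − d_i⁴)/64 = π(52.3⁴ − 40.50⁴)/64 = 2.352×10^5 mm⁴
I = 2.352×10^-7 m⁴
At the buckling limit P_cr = P = 2.660×10^5 N
From P_cr = π²EI/(K·L)²:  L = (1/K)·√(π²EI/P_cr) = (1/0.5)·√(π²×1.11×10^11×2.352×10^-7/2.660×10^5)
L = 1.97 m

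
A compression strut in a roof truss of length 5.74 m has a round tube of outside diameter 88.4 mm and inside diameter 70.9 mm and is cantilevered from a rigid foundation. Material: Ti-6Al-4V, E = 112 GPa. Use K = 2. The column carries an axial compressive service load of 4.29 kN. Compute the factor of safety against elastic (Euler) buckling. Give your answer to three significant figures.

d_o = 88.4 mm, d_i = 70.9 mm
I = π(d_o⁴ − d_i⁴)/64 = π(88.4⁴ − 70.90⁴)/64 = 1.757×10^6 mm⁴
I = 1.757×10^6 mm⁴ = 1.757×10^-6 m⁴
Effective length L_e = K·L = 2 × 5.74 = 11.48 m
P_cr = π²EI / L_e² = π² × 112×10⁹ × 1.757×10^-6 / 11.48² = 1.474×10^4 N
Factor of safety n = P_cr / P = 14.739 / 4.29 = 3.44

n ≈ 3.44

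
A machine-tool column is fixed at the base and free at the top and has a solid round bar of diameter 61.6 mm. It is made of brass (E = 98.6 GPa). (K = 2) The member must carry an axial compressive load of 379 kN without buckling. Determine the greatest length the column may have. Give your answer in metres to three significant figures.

I = πd⁴/64 = π×61.6⁴/64 = 7.068×10^5 mm⁴
I = 7.068×10^-7 m⁴
At the buckling limit P_cr = P = 3.790×10^5 N
From P_cr = π²EI/(K·L)²:  L = (1/K)·√(π²EI/P_cr) = (1/2)·√(π²×9.86×10^10×7.068×10^-7/3.790×10^5)
L = 0.674 m

L_max ≈ 0.674 m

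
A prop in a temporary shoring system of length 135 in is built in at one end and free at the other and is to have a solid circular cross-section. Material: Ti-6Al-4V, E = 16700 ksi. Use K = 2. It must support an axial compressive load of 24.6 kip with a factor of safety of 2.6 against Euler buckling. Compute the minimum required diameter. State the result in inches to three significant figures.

Required P_cr = n·P = 2.6 × 24.6 = 63.96 kip
L_e = K·L = 2 × 135 = 270.0 in
Required I = P_cr·L_e²/(π²E) = 6.396×10^4 × 270.0² / (π² × 1.67×10^7) = 28.29 in⁴
Solid circle: I = πd⁴/64  ⇒  d = (64I/π)^(1/4) = (64×28.29/π)^(1/4) = 4.90 in

d ≈ 4.90 in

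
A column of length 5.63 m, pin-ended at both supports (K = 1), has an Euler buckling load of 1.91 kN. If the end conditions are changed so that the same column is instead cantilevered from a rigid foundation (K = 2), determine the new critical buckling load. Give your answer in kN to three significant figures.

P_cr ≈ 0.478 kN

P_cr ∝ 1/K², so P_cr,new = P_cr,old × (K_old/K_new)² = 1.91 × (1/2)²
= 1.91 × 0.2500 = 0.478 kN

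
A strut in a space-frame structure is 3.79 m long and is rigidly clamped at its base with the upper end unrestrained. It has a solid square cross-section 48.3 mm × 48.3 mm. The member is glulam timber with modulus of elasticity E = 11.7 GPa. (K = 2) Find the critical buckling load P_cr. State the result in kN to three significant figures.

I = a⁴/12 = 48.3⁴/12 = 4.535×10^5 mm⁴
I = 4.535×10^5 mm⁴ = 4.535×10^-7 m⁴
Effective length L_e = K·L = 2 × 3.79 = 7.580 m
P_cr = π²EI / L_e² = π² × 11.7×10⁹ × 4.535×10^-7 / 7.580² = 911.5 N

P_cr ≈ 0.911 kN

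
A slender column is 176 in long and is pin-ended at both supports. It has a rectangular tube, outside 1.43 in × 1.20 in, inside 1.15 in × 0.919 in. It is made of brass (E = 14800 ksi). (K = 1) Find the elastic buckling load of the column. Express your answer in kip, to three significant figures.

Weak-axis I_min = (h_o·b_o³ − h_i·b_i³)/12 with b_o = 1.20, b_i = 0.9190 in (shorter outer/inner sides).
I_min = (1.43×1.20³ − 1.150×0.9190³)/12 = 0.1315 in⁴
Effective length L_e = K·L = 1 × 176 = 176.0 in
P_cr = π²EI / L_e² = π² × 14800×10³ × 0.1315 / 176.0² = 620.3 lb

P_cr ≈ 0.620 kip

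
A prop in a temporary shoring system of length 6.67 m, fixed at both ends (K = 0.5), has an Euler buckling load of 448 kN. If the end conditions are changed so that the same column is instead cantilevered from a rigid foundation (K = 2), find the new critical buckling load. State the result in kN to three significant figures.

P_cr ≈ 28.0 kN

P_cr ∝ 1/K², so P_cr,new = P_cr,old × (K_old/K_new)² = 448 × (0.5/2)²
= 448 × 0.06250 = 28.0 kN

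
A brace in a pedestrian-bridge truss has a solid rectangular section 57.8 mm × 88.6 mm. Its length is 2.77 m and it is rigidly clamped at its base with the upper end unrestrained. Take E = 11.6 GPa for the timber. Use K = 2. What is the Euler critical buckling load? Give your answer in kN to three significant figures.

Buckling occurs about the weak axis: I_min = h·b³/12 with b = 57.8 mm (the shorter side).
I_min = 88.6×57.8³/12 = 1.426×10^6 mm⁴
I = 1.426×10^6 mm⁴ = 1.426×10^-6 m⁴
Effective length L_e = K·L = 2 × 2.77 = 5.540 m
P_cr = π²EI / L_e² = π² × 11.6×10⁹ × 1.426×10^-6 / 5.540² = 5.318×10^3 N

P_cr ≈ 5.32 kN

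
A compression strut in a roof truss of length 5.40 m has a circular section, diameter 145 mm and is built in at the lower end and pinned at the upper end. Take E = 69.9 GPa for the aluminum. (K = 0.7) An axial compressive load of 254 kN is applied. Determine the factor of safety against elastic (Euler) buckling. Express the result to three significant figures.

I = πd⁴/64 = π×145⁴/64 = 2.170×10^7 mm⁴
I = 2.170×10^7 mm⁴ = 2.170×10^-5 m⁴
Effective length L_e = K·L = 0.7 × 5.40 = 3.780 m
P_cr = π²EI / L_e² = π² × 69.9×10⁹ × 2.170×10^-5 / 3.780² = 1.048×10^6 N
Factor of safety n = P_cr / P = 1047.7 / 254 = 4.12

n ≈ 4.12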